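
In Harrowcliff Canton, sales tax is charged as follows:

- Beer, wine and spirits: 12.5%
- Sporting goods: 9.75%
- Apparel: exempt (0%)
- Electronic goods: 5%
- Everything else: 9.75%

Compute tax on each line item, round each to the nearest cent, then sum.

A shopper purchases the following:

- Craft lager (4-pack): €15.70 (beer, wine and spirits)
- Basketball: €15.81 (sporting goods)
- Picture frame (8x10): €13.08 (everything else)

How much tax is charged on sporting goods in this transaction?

€1.54

Basketball €15.81: sporting goods → 9.75% → €1.54
Tax on sporting goods = €1.54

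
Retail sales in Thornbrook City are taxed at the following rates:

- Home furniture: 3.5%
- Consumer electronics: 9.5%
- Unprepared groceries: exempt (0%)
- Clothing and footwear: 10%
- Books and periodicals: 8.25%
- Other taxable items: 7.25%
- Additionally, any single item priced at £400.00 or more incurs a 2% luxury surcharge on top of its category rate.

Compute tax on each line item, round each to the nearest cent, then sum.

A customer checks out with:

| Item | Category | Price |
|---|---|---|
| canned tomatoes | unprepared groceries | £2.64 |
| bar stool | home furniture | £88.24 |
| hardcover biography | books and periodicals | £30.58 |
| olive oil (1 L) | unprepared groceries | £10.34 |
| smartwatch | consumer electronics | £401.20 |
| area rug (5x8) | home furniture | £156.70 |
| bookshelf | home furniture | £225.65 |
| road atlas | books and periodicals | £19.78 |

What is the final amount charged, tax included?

£1001.89

Canned tomatoes £2.64: unprepared groceries → 0% → £0.00
Bar stool £88.24: home furniture → 3.5% → £3.09
Hardcover biography £30.58: books and periodicals → 8.25% → £2.52
Olive oil (1 L) £10.34: unprepared groceries → 0% → £0.00
Smartwatch £401.20: consumer electronics → 9.5% + 2% surcharge = 11.5% → £46.14
Area rug (5x8) £156.70: home furniture → 3.5% → £5.48
Bookshelf £225.65: home furniture → 3.5% → £7.90
Road atlas £19.78: books and periodicals → 8.25% → £1.63
Subtotal = £935.13; tax = £66.76; total due = £1001.89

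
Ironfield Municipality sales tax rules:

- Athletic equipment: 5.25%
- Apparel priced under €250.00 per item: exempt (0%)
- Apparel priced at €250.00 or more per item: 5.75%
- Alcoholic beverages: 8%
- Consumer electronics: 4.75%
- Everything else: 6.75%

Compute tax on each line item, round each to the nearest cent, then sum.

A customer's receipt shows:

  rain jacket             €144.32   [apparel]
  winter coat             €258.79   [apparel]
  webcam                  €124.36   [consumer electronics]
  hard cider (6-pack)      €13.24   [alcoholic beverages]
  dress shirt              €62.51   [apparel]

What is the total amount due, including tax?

€625.07

Rain jacket €144.32: apparel, under €250.00 → 0% → €0.00
Winter coat €258.79: apparel, €250.00 or more → 5.75% → €14.88
Webcam €124.36: consumer electronics → 4.75% → €5.91
Hard cider (6-pack) €13.24: alcoholic beverages → 8% → €1.06
Dress shirt €62.51: apparel, under €250.00 → 0% → €0.00
Subtotal = €603.22; tax = €21.85; total due = €625.07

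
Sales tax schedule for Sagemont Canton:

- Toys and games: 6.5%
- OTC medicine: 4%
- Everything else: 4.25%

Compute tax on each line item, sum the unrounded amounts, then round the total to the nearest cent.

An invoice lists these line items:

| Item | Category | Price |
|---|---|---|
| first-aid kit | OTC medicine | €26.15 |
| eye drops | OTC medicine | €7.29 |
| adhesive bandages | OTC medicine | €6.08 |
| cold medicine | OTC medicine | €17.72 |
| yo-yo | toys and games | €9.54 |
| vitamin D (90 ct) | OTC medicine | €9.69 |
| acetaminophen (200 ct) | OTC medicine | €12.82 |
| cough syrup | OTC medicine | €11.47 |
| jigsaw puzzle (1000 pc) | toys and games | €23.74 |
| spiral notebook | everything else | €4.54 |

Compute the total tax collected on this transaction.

First-aid kit €26.15: OTC medicine → 4% → €1.046
Eye drops €7.29: OTC medicine → 4% → €0.2916
Adhesive bandages €6.08: OTC medicine → 4% → €0.2432
Cold medicine €17.72: OTC medicine → 4% → €0.7088
Yo-yo €9.54: toys and games → 6.5% → €0.6201
Vitamin D (90 ct) €9.69: OTC medicine → 4% → €0.3876
Acetaminophen (200 ct) €12.82: OTC medicine → 4% → €0.5128
Cough syrup €11.47: OTC medicine → 4% → €0.4588
Jigsaw puzzle (1000 pc) €23.74: toys and games → 6.5% → €1.5431
Spiral notebook €4.54: everything else → 4.25% → €0.19295
Unrounded tax sum = €6.00495 → €6.00

€6.00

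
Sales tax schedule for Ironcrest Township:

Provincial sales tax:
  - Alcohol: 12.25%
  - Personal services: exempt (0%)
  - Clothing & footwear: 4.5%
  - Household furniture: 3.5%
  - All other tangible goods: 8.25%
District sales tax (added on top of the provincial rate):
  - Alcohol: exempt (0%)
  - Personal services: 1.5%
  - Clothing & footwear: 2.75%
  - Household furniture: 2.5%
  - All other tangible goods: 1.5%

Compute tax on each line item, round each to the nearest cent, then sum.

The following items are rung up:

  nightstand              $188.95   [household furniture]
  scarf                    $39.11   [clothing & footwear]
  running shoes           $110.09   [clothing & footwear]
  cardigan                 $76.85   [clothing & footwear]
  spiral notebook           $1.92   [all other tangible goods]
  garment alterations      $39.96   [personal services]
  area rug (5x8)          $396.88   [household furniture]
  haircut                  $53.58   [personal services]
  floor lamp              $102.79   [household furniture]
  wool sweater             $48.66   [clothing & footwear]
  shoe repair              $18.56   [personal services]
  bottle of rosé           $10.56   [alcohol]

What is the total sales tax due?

$64.40

Nightstand $188.95: household furniture → 3.5% + 2.5% district = 6% → $11.34
Scarf $39.11: clothing & footwear → 4.5% + 2.75% district = 7.25% → $2.84
Running shoes $110.09: clothing & footwear → 4.5% + 2.75% district = 7.25% → $7.98
Cardigan $76.85: clothing & footwear → 4.5% + 2.75% district = 7.25% → $5.57
Spiral notebook $1.92: all other tangible goods → 8.25% + 1.5% district = 9.75% → $0.19
Garment alterations $39.96: personal services → 0% + 1.5% district = 1.5% → $0.60
Area rug (5x8) $396.88: household furniture → 3.5% + 2.5% district = 6% → $23.81
Haircut $53.58: personal services → 0% + 1.5% district = 1.5% → $0.80
Floor lamp $102.79: household furniture → 3.5% + 2.5% district = 6% → $6.17
Wool sweater $48.66: clothing & footwear → 4.5% + 2.75% district = 7.25% → $3.53
Shoe repair $18.56: personal services → 0% + 1.5% district = 1.5% → $0.28
Bottle of rosé $10.56: alcohol → 12.25% + 0% district = 12.25% → $1.29
Total tax = $11.34 + $2.84 + $7.98 + $5.57 + $0.19 + $0.60 + $23.81 + $0.80 + $6.17 + $3.53 + $0.28 + $1.29 = $64.40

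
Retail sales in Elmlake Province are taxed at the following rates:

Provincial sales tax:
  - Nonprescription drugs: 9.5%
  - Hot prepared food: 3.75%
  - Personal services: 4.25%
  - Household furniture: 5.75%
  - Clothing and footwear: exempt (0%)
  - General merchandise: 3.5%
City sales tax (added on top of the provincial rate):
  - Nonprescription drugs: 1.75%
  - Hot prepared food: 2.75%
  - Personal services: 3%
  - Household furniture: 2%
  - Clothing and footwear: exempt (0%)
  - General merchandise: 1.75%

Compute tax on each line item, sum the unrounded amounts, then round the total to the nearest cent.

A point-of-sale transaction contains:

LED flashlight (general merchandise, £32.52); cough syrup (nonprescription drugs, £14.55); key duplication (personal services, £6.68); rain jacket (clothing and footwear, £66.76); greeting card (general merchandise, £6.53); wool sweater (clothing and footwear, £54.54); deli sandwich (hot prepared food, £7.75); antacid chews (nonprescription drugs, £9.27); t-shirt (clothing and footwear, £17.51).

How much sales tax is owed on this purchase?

LED flashlight £32.52: general merchandise → 3.5% + 1.75% city = 5.25% → £1.7073
Cough syrup £14.55: nonprescription drugs → 9.5% + 1.75% city = 11.25% → £1.636875
Key duplication £6.68: personal services → 4.25% + 3% city = 7.25% → £0.4843
Rain jacket £66.76: clothing and footwear → 0% + 0% city = 0% → £0.00
Greeting card £6.53: general merchandise → 3.5% + 1.75% city = 5.25% → £0.342825
Wool sweater £54.54: clothing and footwear → 0% + 0% city = 0% → £0.00
Deli sandwich £7.75: hot prepared food → 3.75% + 2.75% city = 6.5% → £0.50375
Antacid chews £9.27: nonprescription drugs → 9.5% + 1.75% city = 11.25% → £1.042875
T-shirt £17.51: clothing and footwear → 0% + 0% city = 0% → £0.00
Unrounded tax sum = £5.717925 → £5.72

£5.72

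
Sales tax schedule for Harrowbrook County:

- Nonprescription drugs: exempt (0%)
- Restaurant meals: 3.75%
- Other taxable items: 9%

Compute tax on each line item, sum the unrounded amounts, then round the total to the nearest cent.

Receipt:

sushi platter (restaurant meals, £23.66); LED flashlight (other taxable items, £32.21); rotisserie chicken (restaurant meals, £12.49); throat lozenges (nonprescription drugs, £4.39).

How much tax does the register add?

£4.25

Sushi platter £23.66: restaurant meals → 3.75% → £0.88725
LED flashlight £32.21: other taxable items → 9% → £2.8989
Rotisserie chicken £12.49: restaurant meals → 3.75% → £0.468375
Throat lozenges £4.39: nonprescription drugs → 0% → £0.00
Unrounded tax sum = £4.254525 → £4.25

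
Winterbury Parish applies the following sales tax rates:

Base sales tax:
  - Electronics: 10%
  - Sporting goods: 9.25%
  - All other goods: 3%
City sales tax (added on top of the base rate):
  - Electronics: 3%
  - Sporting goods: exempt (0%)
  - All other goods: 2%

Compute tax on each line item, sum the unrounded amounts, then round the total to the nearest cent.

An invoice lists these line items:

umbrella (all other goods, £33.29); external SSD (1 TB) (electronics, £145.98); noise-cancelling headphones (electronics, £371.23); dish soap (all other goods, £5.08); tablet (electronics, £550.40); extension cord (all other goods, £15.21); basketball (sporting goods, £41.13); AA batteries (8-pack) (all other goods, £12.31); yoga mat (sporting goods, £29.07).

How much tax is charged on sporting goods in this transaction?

Basketball £41.13: sporting goods → 9.25% + 0% city = 9.25% → £3.804525
Yoga mat £29.07: sporting goods → 9.25% + 0% city = 9.25% → £2.688975
Tax on sporting goods: unrounded sum = £6.4935 → £6.49

£6.49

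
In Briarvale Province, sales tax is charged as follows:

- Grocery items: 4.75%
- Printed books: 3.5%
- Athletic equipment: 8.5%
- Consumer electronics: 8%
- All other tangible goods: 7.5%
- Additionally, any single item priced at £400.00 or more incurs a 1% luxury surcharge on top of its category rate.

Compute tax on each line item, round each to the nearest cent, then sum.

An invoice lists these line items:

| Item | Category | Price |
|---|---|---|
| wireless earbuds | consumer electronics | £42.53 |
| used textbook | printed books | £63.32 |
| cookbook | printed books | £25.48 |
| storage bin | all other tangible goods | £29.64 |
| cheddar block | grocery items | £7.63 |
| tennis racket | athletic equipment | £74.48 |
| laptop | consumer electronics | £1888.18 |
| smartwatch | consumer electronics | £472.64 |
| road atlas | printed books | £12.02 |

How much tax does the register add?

Wireless earbuds £42.53: consumer electronics → 8% → £3.40
Used textbook £63.32: printed books → 3.5% → £2.22
Cookbook £25.48: printed books → 3.5% → £0.89
Storage bin £29.64: all other tangible goods → 7.5% → £2.22
Cheddar block £7.63: grocery items → 4.75% → £0.36
Tennis racket £74.48: athletic equipment → 8.5% → £6.33
Laptop £1888.18: consumer electronics → 8% + 1% surcharge = 9% → £169.94
Smartwatch £472.64: consumer electronics → 8% + 1% surcharge = 9% → £42.54
Road atlas £12.02: printed books → 3.5% → £0.42
Total tax = £3.40 + £2.22 + £0.89 + £2.22 + £0.36 + £6.33 + £169.94 + £42.54 + £0.42 = £228.32

£228.32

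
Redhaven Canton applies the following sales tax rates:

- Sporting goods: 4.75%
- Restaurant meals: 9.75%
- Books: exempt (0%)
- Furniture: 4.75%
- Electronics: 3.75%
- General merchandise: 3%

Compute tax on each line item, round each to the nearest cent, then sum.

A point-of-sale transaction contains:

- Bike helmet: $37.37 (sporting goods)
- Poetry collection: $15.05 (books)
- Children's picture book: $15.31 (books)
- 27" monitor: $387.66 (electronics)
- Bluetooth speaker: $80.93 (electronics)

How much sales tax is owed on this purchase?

$19.35

Bike helmet $37.37: sporting goods → 4.75% → $1.78
Poetry collection $15.05: books → 0% → $0.00
Children's picture book $15.31: books → 0% → $0.00
27" monitor $387.66: electronics → 3.75% → $14.54
Bluetooth speaker $80.93: electronics → 3.75% → $3.03
Total tax = $1.78 + $14.54 + $3.03 = $19.35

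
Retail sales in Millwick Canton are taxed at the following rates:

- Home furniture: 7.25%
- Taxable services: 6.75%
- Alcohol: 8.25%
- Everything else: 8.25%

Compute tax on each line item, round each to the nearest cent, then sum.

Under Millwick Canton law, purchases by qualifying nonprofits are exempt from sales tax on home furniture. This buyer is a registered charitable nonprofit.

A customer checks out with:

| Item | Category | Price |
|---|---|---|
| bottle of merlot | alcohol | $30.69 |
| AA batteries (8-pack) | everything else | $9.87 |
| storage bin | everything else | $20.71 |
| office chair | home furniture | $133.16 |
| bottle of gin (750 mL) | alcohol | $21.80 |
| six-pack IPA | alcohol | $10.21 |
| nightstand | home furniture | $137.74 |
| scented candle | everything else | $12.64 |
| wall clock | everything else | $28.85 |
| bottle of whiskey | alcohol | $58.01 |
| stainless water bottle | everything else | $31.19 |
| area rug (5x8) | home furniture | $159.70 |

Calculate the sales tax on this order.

Bottle of merlot $30.69: alcohol → 8.25% → $2.53
AA batteries (8-pack) $9.87: everything else → 8.25% → $0.81
Storage bin $20.71: everything else → 8.25% → $1.71
Office chair $133.16: home furniture, buyer-exempt → 0% → $0.00
Bottle of gin (750 mL) $21.80: alcohol → 8.25% → $1.80
Six-pack IPA $10.21: alcohol → 8.25% → $0.84
Nightstand $137.74: home furniture, buyer-exempt → 0% → $0.00
Scented candle $12.64: everything else → 8.25% → $1.04
Wall clock $28.85: everything else → 8.25% → $2.38
Bottle of whiskey $58.01: alcohol → 8.25% → $4.79
Stainless water bottle $31.19: everything else → 8.25% → $2.57
Area rug (5x8) $159.70: home furniture, buyer-exempt → 0% → $0.00
Total tax = $2.53 + $0.81 + $1.71 + $1.80 + $0.84 + $1.04 + $2.38 + $4.79 + $2.57 = $18.47

$18.47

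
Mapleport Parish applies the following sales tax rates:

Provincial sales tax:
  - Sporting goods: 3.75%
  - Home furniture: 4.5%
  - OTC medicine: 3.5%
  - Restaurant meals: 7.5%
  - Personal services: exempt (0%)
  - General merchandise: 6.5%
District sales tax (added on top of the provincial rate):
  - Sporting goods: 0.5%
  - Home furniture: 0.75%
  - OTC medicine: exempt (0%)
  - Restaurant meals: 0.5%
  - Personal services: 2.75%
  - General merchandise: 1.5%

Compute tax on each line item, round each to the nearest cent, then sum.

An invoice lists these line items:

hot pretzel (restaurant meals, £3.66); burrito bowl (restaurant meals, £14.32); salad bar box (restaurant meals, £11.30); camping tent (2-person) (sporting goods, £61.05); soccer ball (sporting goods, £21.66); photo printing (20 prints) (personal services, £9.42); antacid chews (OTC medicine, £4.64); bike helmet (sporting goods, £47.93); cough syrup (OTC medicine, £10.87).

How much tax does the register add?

Hot pretzel £3.66: restaurant meals → 7.5% + 0.5% district = 8% → £0.29
Burrito bowl £14.32: restaurant meals → 7.5% + 0.5% district = 8% → £1.15
Salad bar box £11.30: restaurant meals → 7.5% + 0.5% district = 8% → £0.90
Camping tent (2-person) £61.05: sporting goods → 3.75% + 0.5% district = 4.25% → £2.59
Soccer ball £21.66: sporting goods → 3.75% + 0.5% district = 4.25% → £0.92
Photo printing (20 prints) £9.42: personal services → 0% + 2.75% district = 2.75% → £0.26
Antacid chews £4.64: OTC medicine → 3.5% + 0% district = 3.5% → £0.16
Bike helmet £47.93: sporting goods → 3.75% + 0.5% district = 4.25% → £2.04
Cough syrup £10.87: OTC medicine → 3.5% + 0% district = 3.5% → £0.38
Total tax = £0.29 + £1.15 + £0.90 + £2.59 + £0.92 + £0.26 + £0.16 + £2.04 + £0.38 = £8.69

£8.69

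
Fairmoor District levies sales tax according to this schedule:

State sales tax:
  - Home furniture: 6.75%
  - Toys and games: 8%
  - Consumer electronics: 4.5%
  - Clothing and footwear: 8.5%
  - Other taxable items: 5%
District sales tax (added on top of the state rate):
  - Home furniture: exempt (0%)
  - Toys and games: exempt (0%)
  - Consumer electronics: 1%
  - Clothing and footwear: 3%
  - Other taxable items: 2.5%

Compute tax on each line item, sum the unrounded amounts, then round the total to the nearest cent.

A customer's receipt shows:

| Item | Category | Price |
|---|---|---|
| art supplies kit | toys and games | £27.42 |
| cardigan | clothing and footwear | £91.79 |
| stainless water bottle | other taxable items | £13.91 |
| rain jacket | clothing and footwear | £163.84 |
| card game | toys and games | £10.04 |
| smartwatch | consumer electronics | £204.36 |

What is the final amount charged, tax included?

Art supplies kit £27.42: toys and games → 8% + 0% district = 8% → £2.1936
Cardigan £91.79: clothing and footwear → 8.5% + 3% district = 11.5% → £10.55585
Stainless water bottle £13.91: other taxable items → 5% + 2.5% district = 7.5% → £1.04325
Rain jacket £163.84: clothing and footwear → 8.5% + 3% district = 11.5% → £18.8416
Card game £10.04: toys and games → 8% + 0% district = 8% → £0.8032
Smartwatch £204.36: consumer electronics → 4.5% + 1% district = 5.5% → £11.2398
Subtotal = £511.36; unrounded tax = £44.6773 → £44.68; total due = £556.04

£556.04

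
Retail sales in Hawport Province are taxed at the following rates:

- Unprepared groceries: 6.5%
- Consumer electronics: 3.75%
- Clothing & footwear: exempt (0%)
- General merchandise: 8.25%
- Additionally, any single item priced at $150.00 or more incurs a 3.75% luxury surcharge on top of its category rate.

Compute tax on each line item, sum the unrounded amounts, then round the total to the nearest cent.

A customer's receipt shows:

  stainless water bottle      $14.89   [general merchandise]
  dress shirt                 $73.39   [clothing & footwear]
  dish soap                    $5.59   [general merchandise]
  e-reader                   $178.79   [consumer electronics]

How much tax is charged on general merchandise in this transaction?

Stainless water bottle $14.89: general merchandise → 8.25% → $1.228425
Dish soap $5.59: general merchandise → 8.25% → $0.461175
Tax on general merchandise: unrounded sum = $1.6896 → $1.69

$1.69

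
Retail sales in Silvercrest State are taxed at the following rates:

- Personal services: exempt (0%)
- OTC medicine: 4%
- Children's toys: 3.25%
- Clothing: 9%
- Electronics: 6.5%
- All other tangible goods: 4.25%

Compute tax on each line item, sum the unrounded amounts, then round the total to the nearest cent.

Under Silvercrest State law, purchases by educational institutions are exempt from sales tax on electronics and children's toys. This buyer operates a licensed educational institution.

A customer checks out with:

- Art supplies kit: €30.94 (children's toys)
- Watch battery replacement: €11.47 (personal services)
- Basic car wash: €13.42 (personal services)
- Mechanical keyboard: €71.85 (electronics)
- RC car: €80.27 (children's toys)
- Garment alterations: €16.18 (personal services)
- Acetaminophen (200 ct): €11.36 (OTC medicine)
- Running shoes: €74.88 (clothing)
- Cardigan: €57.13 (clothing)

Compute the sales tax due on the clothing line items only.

Running shoes €74.88: clothing → 9% → €6.7392
Cardigan €57.13: clothing → 9% → €5.1417
Tax on clothing: unrounded sum = €11.8809 → €11.88

€11.88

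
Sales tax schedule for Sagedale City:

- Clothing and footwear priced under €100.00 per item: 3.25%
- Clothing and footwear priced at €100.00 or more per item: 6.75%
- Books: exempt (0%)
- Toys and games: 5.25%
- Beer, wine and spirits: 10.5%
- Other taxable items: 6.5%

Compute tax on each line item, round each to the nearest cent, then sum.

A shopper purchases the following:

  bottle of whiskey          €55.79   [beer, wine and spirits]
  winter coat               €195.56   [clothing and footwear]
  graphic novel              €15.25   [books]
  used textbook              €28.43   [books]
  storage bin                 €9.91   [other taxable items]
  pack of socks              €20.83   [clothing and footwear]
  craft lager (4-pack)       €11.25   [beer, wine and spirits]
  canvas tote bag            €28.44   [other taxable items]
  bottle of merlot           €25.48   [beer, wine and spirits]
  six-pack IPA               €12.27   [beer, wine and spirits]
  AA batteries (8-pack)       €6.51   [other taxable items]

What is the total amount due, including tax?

€437.52

Bottle of whiskey €55.79: beer, wine and spirits → 10.5% → €5.86
Winter coat €195.56: clothing and footwear, €100.00 or more → 6.75% → €13.20
Graphic novel €15.25: books → 0% → €0.00
Used textbook €28.43: books → 0% → €0.00
Storage bin €9.91: other taxable items → 6.5% → €0.64
Pack of socks €20.83: clothing and footwear, under €100.00 → 3.25% → €0.68
Craft lager (4-pack) €11.25: beer, wine and spirits → 10.5% → €1.18
Canvas tote bag €28.44: other taxable items → 6.5% → €1.85
Bottle of merlot €25.48: beer, wine and spirits → 10.5% → €2.68
Six-pack IPA €12.27: beer, wine and spirits → 10.5% → €1.29
AA batteries (8-pack) €6.51: other taxable items → 6.5% → €0.42
Subtotal = €409.72; tax = €27.80; total due = €437.52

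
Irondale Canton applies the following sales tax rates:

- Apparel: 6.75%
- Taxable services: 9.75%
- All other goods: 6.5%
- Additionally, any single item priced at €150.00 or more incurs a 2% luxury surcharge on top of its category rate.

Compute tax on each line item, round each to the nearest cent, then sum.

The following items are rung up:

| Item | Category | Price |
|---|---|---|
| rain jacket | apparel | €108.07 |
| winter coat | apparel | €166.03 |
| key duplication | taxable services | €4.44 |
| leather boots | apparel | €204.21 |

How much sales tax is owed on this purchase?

Rain jacket €108.07: apparel → 6.75% → €7.29
Winter coat €166.03: apparel → 6.75% + 2% surcharge = 8.75% → €14.53
Key duplication €4.44: taxable services → 9.75% → €0.43
Leather boots €204.21: apparel → 6.75% + 2% surcharge = 8.75% → €17.87
Total tax = €7.29 + €14.53 + €0.43 + €17.87 = €40.12

€40.12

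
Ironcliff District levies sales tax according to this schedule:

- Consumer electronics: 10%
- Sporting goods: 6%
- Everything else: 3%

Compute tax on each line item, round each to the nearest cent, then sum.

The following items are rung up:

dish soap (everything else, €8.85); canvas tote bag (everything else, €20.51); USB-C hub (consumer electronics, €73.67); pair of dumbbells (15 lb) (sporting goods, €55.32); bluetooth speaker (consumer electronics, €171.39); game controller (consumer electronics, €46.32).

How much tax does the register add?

€33.35

Dish soap €8.85: everything else → 3% → €0.27
Canvas tote bag €20.51: everything else → 3% → €0.62
USB-C hub €73.67: consumer electronics → 10% → €7.37
Pair of dumbbells (15 lb) €55.32: sporting goods → 6% → €3.32
Bluetooth speaker €171.39: consumer electronics → 10% → €17.14
Game controller €46.32: consumer electronics → 10% → €4.63
Total tax = €0.27 + €0.62 + €7.37 + €3.32 + €17.14 + €4.63 = €33.35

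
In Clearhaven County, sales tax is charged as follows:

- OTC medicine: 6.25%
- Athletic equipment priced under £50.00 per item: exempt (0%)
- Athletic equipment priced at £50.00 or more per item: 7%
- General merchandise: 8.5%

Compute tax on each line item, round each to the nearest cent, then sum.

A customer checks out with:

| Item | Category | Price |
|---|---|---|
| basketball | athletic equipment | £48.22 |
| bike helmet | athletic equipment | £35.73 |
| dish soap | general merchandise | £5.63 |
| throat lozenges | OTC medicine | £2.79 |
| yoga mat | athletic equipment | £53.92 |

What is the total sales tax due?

Basketball £48.22: athletic equipment, under £50.00 → 0% → £0.00
Bike helmet £35.73: athletic equipment, under £50.00 → 0% → £0.00
Dish soap £5.63: general merchandise → 8.5% → £0.48
Throat lozenges £2.79: OTC medicine → 6.25% → £0.17
Yoga mat £53.92: athletic equipment, £50.00 or more → 7% → £3.77
Total tax = £0.48 + £0.17 + £3.77 = £4.42

£4.42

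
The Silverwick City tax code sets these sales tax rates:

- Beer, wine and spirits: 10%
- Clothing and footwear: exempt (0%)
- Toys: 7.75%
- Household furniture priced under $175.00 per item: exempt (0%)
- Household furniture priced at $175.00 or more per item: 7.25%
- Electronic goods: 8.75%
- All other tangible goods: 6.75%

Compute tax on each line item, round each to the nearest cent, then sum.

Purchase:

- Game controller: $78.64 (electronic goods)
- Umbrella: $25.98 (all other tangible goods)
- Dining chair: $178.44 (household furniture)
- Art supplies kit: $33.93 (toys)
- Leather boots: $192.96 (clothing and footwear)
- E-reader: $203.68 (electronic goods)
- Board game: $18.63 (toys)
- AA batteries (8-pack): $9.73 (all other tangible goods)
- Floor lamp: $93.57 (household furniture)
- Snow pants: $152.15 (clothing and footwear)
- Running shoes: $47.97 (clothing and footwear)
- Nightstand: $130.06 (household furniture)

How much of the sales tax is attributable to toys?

Art supplies kit $33.93: toys → 7.75% → $2.63
Board game $18.63: toys → 7.75% → $1.44
Tax on toys = $2.63 + $1.44 = $4.07

$4.07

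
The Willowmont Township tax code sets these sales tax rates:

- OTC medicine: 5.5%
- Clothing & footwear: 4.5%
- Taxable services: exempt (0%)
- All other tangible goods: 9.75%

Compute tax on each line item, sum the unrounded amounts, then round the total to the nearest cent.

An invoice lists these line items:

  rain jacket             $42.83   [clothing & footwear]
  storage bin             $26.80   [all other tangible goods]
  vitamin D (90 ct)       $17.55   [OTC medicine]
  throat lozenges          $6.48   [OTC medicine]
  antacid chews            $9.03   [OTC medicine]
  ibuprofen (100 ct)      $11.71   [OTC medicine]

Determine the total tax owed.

Rain jacket $42.83: clothing & footwear → 4.5% → $1.92735
Storage bin $26.80: all other tangible goods → 9.75% → $2.613
Vitamin D (90 ct) $17.55: OTC medicine → 5.5% → $0.96525
Throat lozenges $6.48: OTC medicine → 5.5% → $0.3564
Antacid chews $9.03: OTC medicine → 5.5% → $0.49665
Ibuprofen (100 ct) $11.71: OTC medicine → 5.5% → $0.64405
Unrounded tax sum = $7.0027 → $7.00

$7.00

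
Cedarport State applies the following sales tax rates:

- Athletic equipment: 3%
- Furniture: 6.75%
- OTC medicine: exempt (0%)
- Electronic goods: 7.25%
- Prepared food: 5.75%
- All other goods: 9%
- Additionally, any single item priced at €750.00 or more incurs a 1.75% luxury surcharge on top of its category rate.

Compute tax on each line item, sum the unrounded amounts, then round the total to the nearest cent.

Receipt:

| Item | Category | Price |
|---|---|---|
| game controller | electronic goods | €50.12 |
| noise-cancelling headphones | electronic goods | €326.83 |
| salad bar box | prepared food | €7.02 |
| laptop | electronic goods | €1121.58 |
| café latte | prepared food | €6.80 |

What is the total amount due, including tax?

Game controller €50.12: electronic goods → 7.25% → €3.6337
Noise-cancelling headphones €326.83: electronic goods → 7.25% → €23.695175
Salad bar box €7.02: prepared food → 5.75% → €0.40365
Laptop €1121.58: electronic goods → 7.25% + 1.75% surcharge = 9% → €100.9422
Café latte €6.80: prepared food → 5.75% → €0.391
Subtotal = €1512.35; unrounded tax = €129.065725 → €129.07; total due = €1641.42

€1641.42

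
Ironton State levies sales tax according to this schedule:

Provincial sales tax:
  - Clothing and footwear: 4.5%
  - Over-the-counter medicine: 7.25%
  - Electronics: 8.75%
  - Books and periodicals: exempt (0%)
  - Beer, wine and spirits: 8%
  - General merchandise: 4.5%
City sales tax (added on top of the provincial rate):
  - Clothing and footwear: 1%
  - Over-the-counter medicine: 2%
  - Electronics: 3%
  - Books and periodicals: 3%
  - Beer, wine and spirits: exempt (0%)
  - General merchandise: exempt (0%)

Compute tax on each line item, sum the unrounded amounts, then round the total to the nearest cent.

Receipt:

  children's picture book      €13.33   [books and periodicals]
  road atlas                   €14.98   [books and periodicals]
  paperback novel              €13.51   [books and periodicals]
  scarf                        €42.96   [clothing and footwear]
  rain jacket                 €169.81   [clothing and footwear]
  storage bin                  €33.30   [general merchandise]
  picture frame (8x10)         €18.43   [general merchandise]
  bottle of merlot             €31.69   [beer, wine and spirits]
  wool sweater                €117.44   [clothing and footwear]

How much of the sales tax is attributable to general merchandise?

€2.33

Storage bin €33.30: general merchandise → 4.5% + 0% city = 4.5% → €1.4985
Picture frame (8x10) €18.43: general merchandise → 4.5% + 0% city = 4.5% → €0.82935
Tax on general merchandise: unrounded sum = €2.32785 → €2.33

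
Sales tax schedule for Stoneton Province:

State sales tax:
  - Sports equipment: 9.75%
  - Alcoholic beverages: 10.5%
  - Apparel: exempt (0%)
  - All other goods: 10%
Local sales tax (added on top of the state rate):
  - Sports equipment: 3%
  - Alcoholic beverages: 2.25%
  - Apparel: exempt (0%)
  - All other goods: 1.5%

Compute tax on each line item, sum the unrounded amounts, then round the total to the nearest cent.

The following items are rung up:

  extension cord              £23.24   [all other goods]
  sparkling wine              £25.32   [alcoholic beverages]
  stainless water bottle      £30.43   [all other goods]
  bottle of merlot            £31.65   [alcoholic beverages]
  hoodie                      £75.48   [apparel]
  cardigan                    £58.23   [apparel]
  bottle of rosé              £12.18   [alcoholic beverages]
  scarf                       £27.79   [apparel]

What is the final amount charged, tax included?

Extension cord £23.24: all other goods → 10% + 1.5% local = 11.5% → £2.6726
Sparkling wine £25.32: alcoholic beverages → 10.5% + 2.25% local = 12.75% → £3.2283
Stainless water bottle £30.43: all other goods → 10% + 1.5% local = 11.5% → £3.49945
Bottle of merlot £31.65: alcoholic beverages → 10.5% + 2.25% local = 12.75% → £4.035375
Hoodie £75.48: apparel → 0% + 0% local = 0% → £0.00
Cardigan £58.23: apparel → 0% + 0% local = 0% → £0.00
Bottle of rosé £12.18: alcoholic beverages → 10.5% + 2.25% local = 12.75% → £1.55295
Scarf £27.79: apparel → 0% + 0% local = 0% → £0.00
Subtotal = £284.32; unrounded tax = £14.988675 → £14.99; total due = £299.31

£299.31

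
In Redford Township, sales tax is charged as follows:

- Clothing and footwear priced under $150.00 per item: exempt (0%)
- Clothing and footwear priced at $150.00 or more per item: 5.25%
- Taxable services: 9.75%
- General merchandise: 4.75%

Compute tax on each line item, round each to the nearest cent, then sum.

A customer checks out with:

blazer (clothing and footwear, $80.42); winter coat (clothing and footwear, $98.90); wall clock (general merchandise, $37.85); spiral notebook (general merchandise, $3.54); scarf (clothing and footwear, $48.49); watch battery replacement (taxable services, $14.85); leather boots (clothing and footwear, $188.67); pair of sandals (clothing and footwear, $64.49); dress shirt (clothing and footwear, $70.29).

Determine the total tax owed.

Blazer $80.42: clothing and footwear, under $150.00 → 0% → $0.00
Winter coat $98.90: clothing and footwear, under $150.00 → 0% → $0.00
Wall clock $37.85: general merchandise → 4.75% → $1.80
Spiral notebook $3.54: general merchandise → 4.75% → $0.17
Scarf $48.49: clothing and footwear, under $150.00 → 0% → $0.00
Watch battery replacement $14.85: taxable services → 9.75% → $1.45
Leather boots $188.67: clothing and footwear, $150.00 or more → 5.25% → $9.91
Pair of sandals $64.49: clothing and footwear, under $150.00 → 0% → $0.00
Dress shirt $70.29: clothing and footwear, under $150.00 → 0% → $0.00
Total tax = $1.80 + $0.17 + $1.45 + $9.91 = $13.33

$13.33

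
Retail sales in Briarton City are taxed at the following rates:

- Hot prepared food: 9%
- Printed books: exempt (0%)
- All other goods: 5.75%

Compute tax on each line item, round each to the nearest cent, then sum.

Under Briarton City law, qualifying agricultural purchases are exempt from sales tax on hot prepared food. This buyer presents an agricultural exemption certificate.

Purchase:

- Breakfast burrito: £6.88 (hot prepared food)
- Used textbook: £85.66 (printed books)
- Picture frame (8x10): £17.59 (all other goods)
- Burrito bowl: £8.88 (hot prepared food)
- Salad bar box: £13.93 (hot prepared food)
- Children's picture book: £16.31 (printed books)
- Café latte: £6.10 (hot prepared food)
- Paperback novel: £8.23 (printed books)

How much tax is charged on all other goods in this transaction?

£1.01

Picture frame (8x10) £17.59: all other goods → 5.75% → £1.01
Tax on all other goods = £1.01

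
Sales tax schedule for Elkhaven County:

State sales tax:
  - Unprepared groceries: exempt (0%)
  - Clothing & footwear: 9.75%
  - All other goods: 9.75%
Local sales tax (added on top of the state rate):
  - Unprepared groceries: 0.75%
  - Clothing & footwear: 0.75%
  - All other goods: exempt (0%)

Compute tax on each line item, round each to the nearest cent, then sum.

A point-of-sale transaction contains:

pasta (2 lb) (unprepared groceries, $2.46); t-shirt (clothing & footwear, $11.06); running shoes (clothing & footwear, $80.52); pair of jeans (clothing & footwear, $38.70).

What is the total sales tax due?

$13.69

Pasta (2 lb) $2.46: unprepared groceries → 0% + 0.75% local = 0.75% → $0.02
T-shirt $11.06: clothing & footwear → 9.75% + 0.75% local = 10.5% → $1.16
Running shoes $80.52: clothing & footwear → 9.75% + 0.75% local = 10.5% → $8.45
Pair of jeans $38.70: clothing & footwear → 9.75% + 0.75% local = 10.5% → $4.06
Total tax = $0.02 + $1.16 + $8.45 + $4.06 = $13.69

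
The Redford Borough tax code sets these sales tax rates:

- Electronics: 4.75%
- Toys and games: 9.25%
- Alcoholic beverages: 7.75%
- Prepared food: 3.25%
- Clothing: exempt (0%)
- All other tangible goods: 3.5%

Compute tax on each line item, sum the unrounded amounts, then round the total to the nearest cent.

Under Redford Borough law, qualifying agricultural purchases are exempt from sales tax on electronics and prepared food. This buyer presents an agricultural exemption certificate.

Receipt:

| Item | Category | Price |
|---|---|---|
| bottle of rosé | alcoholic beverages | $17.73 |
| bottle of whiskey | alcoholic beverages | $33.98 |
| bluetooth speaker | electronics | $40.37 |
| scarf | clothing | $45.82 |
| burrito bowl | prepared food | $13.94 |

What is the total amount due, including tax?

$155.85

Bottle of rosé $17.73: alcoholic beverages → 7.75% → $1.374075
Bottle of whiskey $33.98: alcoholic beverages → 7.75% → $2.63345
Bluetooth speaker $40.37: electronics, buyer-exempt → 0% → $0.00
Scarf $45.82: clothing → 0% → $0.00
Burrito bowl $13.94: prepared food, buyer-exempt → 0% → $0.00
Subtotal = $151.84; unrounded tax = $4.007525 → $4.01; total due = $155.85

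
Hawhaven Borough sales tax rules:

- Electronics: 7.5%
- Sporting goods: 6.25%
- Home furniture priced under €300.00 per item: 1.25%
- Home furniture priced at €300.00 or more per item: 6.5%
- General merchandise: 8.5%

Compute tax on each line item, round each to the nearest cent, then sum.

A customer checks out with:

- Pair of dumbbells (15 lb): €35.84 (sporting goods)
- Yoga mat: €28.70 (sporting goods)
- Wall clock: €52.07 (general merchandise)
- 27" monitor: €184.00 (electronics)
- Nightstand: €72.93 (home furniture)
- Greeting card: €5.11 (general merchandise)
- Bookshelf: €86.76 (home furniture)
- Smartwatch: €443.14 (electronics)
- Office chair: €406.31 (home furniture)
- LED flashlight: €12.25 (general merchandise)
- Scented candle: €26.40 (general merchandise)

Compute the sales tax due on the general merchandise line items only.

€8.14

Wall clock €52.07: general merchandise → 8.5% → €4.43
Greeting card €5.11: general merchandise → 8.5% → €0.43
LED flashlight €12.25: general merchandise → 8.5% → €1.04
Scented candle €26.40: general merchandise → 8.5% → €2.24
Tax on general merchandise = €4.43 + €0.43 + €1.04 + €2.24 = €8.14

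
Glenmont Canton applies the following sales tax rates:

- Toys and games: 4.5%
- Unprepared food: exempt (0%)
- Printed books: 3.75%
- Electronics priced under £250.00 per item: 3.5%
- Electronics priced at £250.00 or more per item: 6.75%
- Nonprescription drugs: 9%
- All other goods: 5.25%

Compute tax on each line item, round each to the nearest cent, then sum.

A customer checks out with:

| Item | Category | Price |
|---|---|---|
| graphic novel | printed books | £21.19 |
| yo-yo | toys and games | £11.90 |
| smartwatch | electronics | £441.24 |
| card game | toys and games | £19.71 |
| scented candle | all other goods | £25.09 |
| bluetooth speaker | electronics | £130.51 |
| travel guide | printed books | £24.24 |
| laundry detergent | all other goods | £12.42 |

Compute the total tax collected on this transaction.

£39.45

Graphic novel £21.19: printed books → 3.75% → £0.79
Yo-yo £11.90: toys and games → 4.5% → £0.54
Smartwatch £441.24: electronics, £250.00 or more → 6.75% → £29.78
Card game £19.71: toys and games → 4.5% → £0.89
Scented candle £25.09: all other goods → 5.25% → £1.32
Bluetooth speaker £130.51: electronics, under £250.00 → 3.5% → £4.57
Travel guide £24.24: printed books → 3.75% → £0.91
Laundry detergent £12.42: all other goods → 5.25% → £0.65
Total tax = £0.79 + £0.54 + £29.78 + £0.89 + £1.32 + £4.57 + £0.91 + £0.65 = £39.45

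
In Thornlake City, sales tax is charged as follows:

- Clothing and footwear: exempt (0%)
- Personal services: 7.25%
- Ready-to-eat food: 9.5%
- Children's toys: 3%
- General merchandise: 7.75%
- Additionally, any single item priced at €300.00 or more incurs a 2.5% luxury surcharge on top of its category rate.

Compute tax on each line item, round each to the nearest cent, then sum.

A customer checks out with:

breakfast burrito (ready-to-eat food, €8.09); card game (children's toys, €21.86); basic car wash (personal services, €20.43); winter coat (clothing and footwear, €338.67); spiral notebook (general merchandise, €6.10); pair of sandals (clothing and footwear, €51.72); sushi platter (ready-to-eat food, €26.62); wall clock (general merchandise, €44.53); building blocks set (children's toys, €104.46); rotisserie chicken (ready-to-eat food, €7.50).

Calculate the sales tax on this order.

Breakfast burrito €8.09: ready-to-eat food → 9.5% → €0.77
Card game €21.86: children's toys → 3% → €0.66
Basic car wash €20.43: personal services → 7.25% → €1.48
Winter coat €338.67: clothing and footwear → 0% + 2.5% surcharge = 2.5% → €8.47
Spiral notebook €6.10: general merchandise → 7.75% → €0.47
Pair of sandals €51.72: clothing and footwear → 0% → €0.00
Sushi platter €26.62: ready-to-eat food → 9.5% → €2.53
Wall clock €44.53: general merchandise → 7.75% → €3.45
Building blocks set €104.46: children's toys → 3% → €3.13
Rotisserie chicken €7.50: ready-to-eat food → 9.5% → €0.71
Total tax = €0.77 + €0.66 + €1.48 + €8.47 + €0.47 + €2.53 + €3.45 + €3.13 + €0.71 = €21.67

€21.67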